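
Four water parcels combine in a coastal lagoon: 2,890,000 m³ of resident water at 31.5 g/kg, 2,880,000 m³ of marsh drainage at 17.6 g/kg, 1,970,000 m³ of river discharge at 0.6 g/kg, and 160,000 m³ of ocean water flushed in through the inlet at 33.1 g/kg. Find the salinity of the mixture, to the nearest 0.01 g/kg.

18.76 g/kg

Salt balance:
salt = 2,890,000×31.5 + 2,880,000×17.6 + 1,970,000×0.6 + 160,000×33.1 = 91,035,000 + 50,688,000 + 1,182,000 + 5,296,000 = 148,201,000
volume = 2,890,000 + 2,880,000 + 1,970,000 + 160,000 = 7,900,000 m³
S = 148,201,000 / 7,900,000 = 18.7596 g/kg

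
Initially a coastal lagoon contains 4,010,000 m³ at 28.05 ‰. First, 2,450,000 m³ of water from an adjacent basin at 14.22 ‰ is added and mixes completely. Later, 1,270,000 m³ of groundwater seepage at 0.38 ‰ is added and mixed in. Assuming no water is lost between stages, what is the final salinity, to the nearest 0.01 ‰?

19.12 ‰

Salt balance:
Initial salt = 4,010,000×28.05 = 112,480,500
After stage 1: salt = 112,480,500 + 2,450,000×14.22 = 147,319,500; volume = 6,460,000 m³; S = 22.805 ‰
After stage 2: salt = 147,319,500 + 1,270,000×0.38 = 147,802,100; volume = 7,730,000 m³
S = 147,802,100 / 7,730,000 = 19.1206 ‰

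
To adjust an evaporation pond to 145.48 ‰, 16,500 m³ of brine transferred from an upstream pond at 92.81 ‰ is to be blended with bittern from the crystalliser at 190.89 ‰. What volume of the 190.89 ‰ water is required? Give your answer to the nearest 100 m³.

Salt balance: 16,500×92.81 + V×190.89 = (16,500+V)×145.48
1,531,365 + 190.89V = 2,400,420 + 145.48V
869,055 = 45.41V
V = 19,137.97 m³

19100 m³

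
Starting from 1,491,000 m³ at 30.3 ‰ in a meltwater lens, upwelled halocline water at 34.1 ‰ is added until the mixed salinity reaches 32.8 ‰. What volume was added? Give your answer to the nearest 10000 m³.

2870000 m³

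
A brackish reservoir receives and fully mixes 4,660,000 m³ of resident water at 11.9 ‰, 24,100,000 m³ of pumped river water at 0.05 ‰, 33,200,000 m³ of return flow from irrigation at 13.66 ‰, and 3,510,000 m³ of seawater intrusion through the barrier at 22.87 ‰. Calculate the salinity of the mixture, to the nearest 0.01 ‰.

Conserving salt mass:
salt = 4,660,000×11.9 + 24,100,000×0.05 + 33,200,000×13.66 + 3,510,000×22.87 = 55,454,000 + 1,205,000 + 453,512,000 + 80,273,700 = 590,444,700
volume = 4,660,000 + 24,100,000 + 33,200,000 + 3,510,000 = 65,470,000 m³
S = 590,444,700 / 65,470,000 = 9.0186 ‰

9.02 ‰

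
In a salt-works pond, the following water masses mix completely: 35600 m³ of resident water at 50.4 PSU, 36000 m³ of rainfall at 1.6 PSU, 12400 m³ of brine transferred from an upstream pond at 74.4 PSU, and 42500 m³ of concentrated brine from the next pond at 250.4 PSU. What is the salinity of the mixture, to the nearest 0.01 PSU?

106.06 PSU

By conservation of dissolved salt,
salt = 35,600×50.4 + 36,000×1.6 + 12,400×74.4 + 42,500×250.4 = 1,794,240 + 57,600 + 922,560 + 10,642,000 = 13,416,400
volume = 35,600 + 36,000 + 12,400 + 42,500 = 126,500 m³
S = 13,416,400 / 126,500 = 106.0585 PSU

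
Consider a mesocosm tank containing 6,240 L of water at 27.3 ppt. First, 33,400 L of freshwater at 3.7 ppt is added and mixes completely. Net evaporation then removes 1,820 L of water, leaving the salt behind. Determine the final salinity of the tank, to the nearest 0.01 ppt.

7.77 ppt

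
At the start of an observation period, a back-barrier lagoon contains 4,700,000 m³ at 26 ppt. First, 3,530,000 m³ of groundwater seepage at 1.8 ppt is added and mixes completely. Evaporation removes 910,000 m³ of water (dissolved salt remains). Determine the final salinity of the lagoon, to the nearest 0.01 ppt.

After mixing: salt = 4,700,000×26 + 3,530,000×1.8 = 128,554,000; volume = 8,230,000 m³
After evaporation: salt unchanged = 128,554,000; volume = 8,230,000 − 910,000 = 7,320,000 m³
S = 128,554,000 / 7,320,000 = 17.562 ppt

17.56 ppt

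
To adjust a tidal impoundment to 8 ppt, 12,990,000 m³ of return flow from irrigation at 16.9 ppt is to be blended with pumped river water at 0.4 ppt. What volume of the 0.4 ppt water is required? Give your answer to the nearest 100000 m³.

Salt balance: 12,990,000×16.9 + V×0.4 = (12,990,000+V)×8
219,531,000 + 0.4V = 103,920,000 + 8V
115,611,000 = 7.6V
V = 15,211,973.68 m³

15200000 m³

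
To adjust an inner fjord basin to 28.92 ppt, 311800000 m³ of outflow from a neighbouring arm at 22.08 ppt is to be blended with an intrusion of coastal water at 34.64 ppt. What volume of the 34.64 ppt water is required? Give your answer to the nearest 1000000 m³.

Salt balance: 311,800,000×22.08 + V×34.64 = (311,800,000+V)×28.92
6,884,544,000 + 34.64V = 9,017,256,000 + 28.92V
2,132,712,000 = 5.72V
V = 372,851,748.25 m³

373000000 m³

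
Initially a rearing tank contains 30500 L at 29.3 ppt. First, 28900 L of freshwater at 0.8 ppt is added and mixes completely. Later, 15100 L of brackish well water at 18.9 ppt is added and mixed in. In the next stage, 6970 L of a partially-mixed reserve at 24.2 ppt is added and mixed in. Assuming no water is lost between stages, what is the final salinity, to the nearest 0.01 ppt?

16.83 ppt

Total salt / total volume:
Initial salt = 30,500×29.3 = 893,650
After stage 1: salt = 893,650 + 28,900×0.8 = 916,770; volume = 59,400 L; S = 15.434 ppt
After stage 2: salt = 916,770 + 15,100×18.9 = 1,202,160; volume = 74,500 L; S = 16.136 ppt
After stage 3: salt = 1,202,160 + 6,970×24.2 = 1,370,834; volume = 81,470 L
S = 1,370,834 / 81,470 = 16.8262 ppt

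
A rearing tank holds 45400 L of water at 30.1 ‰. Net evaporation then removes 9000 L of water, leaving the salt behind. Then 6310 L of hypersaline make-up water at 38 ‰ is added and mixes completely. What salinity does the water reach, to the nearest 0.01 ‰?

After evaporation: salt = 45,400×30.1 = 1,366,540; volume = 45,400 − 9,000 = 36,400 L
After mixing: salt = 1,366,540 + 6,310×38 = 1,606,320; volume = 36,400 + 6,310 = 42,710 L
S = 1,606,320 / 42,710 = 37.6099 ‰

37.61 ‰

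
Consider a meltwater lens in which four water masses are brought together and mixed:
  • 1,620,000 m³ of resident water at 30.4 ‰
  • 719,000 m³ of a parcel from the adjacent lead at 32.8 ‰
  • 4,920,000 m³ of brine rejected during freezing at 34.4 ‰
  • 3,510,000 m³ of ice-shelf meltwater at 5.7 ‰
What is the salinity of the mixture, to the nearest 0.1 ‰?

24.3 ‰

Mass of salt is conserved:
salt = 1,620,000×30.4 + 719,000×32.8 + 4,920,000×34.4 + 3,510,000×5.7 = 49,248,000 + 23,583,200 + 169,248,000 + 20,007,000 = 262,086,200
volume = 1,620,000 + 719,000 + 4,920,000 + 3,510,000 = 10,769,000 m³
S = 262,086,200 / 10,769,000 = 24.337 ‰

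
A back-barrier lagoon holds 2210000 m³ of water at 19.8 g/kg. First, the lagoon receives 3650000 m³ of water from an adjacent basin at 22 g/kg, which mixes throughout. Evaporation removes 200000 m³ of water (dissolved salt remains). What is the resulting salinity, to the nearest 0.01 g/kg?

After mixing: salt = 2,210,000×19.8 + 3,650,000×22 = 124,058,000; volume = 5,860,000 m³
After evaporation: salt unchanged = 124,058,000; volume = 5,860,000 − 200,000 = 5,660,000 m³
S = 124,058,000 / 5,660,000 = 21.9184 g/kg

21.92 g/kg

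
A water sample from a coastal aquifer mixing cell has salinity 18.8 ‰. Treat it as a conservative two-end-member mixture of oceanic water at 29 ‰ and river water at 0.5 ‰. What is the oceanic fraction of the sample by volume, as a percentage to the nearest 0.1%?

64.2%

Let g be the oceanic fraction. Salt balance per unit volume:
g×29 + (1−g)×0.5 = 18.8
g = (18.8 − 0.5) / (29 − 0.5) = 18.3/28.5 = 0.6421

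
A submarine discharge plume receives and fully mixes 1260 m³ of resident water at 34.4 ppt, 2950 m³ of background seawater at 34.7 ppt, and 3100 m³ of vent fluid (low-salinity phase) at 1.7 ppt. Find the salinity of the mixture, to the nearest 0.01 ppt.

20.65 ppt

Salt balance:
salt = 1,260×34.4 + 2,950×34.7 + 3,100×1.7 = 43,344 + 102,365 + 5,270 = 150,979
volume = 1,260 + 2,950 + 3,100 = 7,310 m³
S = 150,979 / 7,310 = 20.6538 ppt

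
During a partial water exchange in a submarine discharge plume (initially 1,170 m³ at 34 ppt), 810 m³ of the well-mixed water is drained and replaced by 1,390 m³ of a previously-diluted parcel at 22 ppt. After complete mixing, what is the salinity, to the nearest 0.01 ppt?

24.47 ppt

Remaining after removal: 360 m³ at 34 ppt (salt = 12,240)
After addition: salt = 12,240 + 1,390×22 = 42,820; volume = 1,750 m³
S = 42,820 / 1,750 = 24.4686 ppt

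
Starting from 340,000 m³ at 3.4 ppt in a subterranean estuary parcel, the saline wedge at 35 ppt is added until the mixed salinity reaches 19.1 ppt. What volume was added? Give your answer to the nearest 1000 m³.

Salt balance: 340,000×3.4 + V×35 = (340,000+V)×19.1
1,156,000 + 35V = 6,494,000 + 19.1V
5,338,000 = 15.9V
V = 335,723.27 m³

336000 m³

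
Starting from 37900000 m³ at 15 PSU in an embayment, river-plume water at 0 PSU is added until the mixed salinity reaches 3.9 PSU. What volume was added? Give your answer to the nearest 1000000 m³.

108000000 m³

Salt balance: 37,900,000×15 + V×0 = (37,900,000+V)×3.9
568,500,000 + 0V = 147,810,000 + 3.9V
420,690,000 = 3.9V
V = 107,869,230.77 m³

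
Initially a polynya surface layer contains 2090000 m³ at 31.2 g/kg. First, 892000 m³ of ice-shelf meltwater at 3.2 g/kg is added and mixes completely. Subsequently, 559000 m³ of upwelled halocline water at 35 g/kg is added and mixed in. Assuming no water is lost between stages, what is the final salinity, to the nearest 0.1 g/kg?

Conserving salt mass:
Initial salt = 2,090,000×31.2 = 65,208,000
After stage 1: salt = 65,208,000 + 892,000×3.2 = 68,062,400; volume = 2,982,000 m³; S = 22.824 g/kg
After stage 2: salt = 68,062,400 + 559,000×35 = 87,627,400; volume = 3,541,000 m³
S = 87,627,400 / 3,541,000 = 24.7465 g/kg

24.7 g/kg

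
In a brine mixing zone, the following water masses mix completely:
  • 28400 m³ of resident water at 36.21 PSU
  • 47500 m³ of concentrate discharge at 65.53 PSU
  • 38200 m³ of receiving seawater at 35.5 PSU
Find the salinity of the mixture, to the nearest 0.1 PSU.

Conserving salt mass:
salt = 28,400×36.21 + 47,500×65.53 + 38,200×35.5 = 1,028,364 + 3,112,675 + 1,356,100 = 5,497,139
volume = 28,400 + 47,500 + 38,200 = 114,100 m³
S = 5,497,139 / 114,100 = 48.178 PSU

48.2 PSU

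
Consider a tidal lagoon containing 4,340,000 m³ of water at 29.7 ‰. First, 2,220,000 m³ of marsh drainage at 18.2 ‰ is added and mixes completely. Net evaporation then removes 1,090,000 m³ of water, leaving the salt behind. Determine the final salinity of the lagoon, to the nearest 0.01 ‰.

30.95 ‰

After mixing: salt = 4,340,000×29.7 + 2,220,000×18.2 = 169,302,000; volume = 6,560,000 m³
After evaporation: salt unchanged = 169,302,000; volume = 6,560,000 − 1,090,000 = 5,470,000 m³
S = 169,302,000 / 5,470,000 = 30.951 ‰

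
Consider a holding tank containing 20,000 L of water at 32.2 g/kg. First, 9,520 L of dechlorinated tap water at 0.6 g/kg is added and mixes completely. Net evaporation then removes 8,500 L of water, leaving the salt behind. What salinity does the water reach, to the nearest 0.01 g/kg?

After mixing: salt = 20,000×32.2 + 9,520×0.6 = 649,712; volume = 29,520 L
After evaporation: salt unchanged = 649,712; volume = 29,520 − 8,500 = 21,020 L
S = 649,712 / 21,020 = 30.9092 g/kg

30.91 g/kg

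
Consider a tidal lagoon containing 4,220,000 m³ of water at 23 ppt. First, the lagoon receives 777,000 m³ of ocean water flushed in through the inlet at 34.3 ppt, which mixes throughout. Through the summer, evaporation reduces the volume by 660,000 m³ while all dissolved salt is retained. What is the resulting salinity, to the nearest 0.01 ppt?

After mixing: salt = 4,220,000×23 + 777,000×34.3 = 123,711,100; volume = 4,997,000 m³
After evaporation: salt unchanged = 123,711,100; volume = 4,997,000 − 660,000 = 4,337,000 m³
S = 123,711,100 / 4,337,000 = 28.5246 ppt

28.52 ppt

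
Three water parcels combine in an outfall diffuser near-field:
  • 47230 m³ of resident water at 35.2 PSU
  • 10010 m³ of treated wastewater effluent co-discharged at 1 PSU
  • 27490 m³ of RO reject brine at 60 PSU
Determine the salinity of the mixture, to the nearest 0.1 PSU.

Weighted by volume,
salt = 47,230×35.2 + 10,010×1 + 27,490×60 = 1,662,496 + 10,010 + 1,649,400 = 3,321,906
volume = 47,230 + 10,010 + 27,490 = 84,730 m³
S = 3,321,906 / 84,730 = 39.206 PSU

39.2 PSU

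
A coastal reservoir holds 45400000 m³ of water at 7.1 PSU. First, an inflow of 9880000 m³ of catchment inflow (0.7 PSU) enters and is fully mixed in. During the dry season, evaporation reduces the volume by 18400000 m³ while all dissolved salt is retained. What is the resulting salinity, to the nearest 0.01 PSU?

8.93 PSU

After mixing: salt = 45,400,000×7.1 + 9,880,000×0.7 = 329,256,000; volume = 55,280,000 m³
After evaporation: salt unchanged = 329,256,000; volume = 55,280,000 − 18,400,000 = 36,880,000 m³
S = 329,256,000 / 36,880,000 = 8.9278 PSU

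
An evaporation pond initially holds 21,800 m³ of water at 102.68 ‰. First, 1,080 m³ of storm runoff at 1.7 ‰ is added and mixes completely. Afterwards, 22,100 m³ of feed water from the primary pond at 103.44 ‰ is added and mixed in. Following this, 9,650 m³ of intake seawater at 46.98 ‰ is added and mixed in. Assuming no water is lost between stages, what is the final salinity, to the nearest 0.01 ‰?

By conservation of dissolved salt,
Initial salt = 21,800×102.68 = 2,238,424
After stage 1: salt = 2,238,424 + 1,080×1.7 = 2,240,260; volume = 22,880 m³; S = 97.913 ‰
After stage 2: salt = 2,240,260 + 22,100×103.44 = 4,526,284; volume = 44,980 m³; S = 100.629 ‰
After stage 3: salt = 4,526,284 + 9,650×46.98 = 4,979,641; volume = 54,630 m³
S = 4,979,641 / 54,630 = 91.1521 ‰

91.15 ‰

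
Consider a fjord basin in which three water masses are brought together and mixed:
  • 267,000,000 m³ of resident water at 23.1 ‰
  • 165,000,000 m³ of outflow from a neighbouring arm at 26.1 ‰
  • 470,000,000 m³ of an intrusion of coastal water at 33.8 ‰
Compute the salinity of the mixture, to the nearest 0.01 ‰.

29.22 ‰

By conservation of dissolved salt,
salt = 267,000,000×23.1 + 165,000,000×26.1 + 470,000,000×33.8 = 6,167,700,000 + 4,306,500,000 + 15,886,000,000 = 26,360,200,000
volume = 267,000,000 + 165,000,000 + 470,000,000 = 902,000,000 m³
S = 26,360,200,000 / 902,000,000 = 29.2242 ‰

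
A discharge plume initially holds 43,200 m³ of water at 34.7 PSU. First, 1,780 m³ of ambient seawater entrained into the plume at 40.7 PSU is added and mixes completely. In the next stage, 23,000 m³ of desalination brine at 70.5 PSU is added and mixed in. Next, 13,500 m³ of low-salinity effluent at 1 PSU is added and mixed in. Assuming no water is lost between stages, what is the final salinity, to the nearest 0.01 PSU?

Mass of salt is conserved:
Initial salt = 43,200×34.7 = 1,499,040
After stage 1: salt = 1,499,040 + 1,780×40.7 = 1,571,486; volume = 44,980 m³; S = 34.937 PSU
After stage 2: salt = 1,571,486 + 23,000×70.5 = 3,192,986; volume = 67,980 m³; S = 46.969 PSU
After stage 3: salt = 3,192,986 + 13,500×1 = 3,206,486; volume = 81,480 m³
S = 3,206,486 / 81,480 = 39.353 PSU

39.35 PSU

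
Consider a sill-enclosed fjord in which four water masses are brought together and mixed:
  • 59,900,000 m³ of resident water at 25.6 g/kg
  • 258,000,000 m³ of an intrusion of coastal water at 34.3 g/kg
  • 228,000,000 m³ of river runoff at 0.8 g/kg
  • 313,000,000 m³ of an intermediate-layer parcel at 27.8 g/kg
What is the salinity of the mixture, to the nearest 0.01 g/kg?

Weighted by volume,
salt = 59,900,000×25.6 + 258,000,000×34.3 + 228,000,000×0.8 + 313,000,000×27.8 = 1,533,440,000 + 8,849,400,000 + 182,400,000 + 8,701,400,000 = 19,266,640,000
volume = 59,900,000 + 258,000,000 + 228,000,000 + 313,000,000 = 858,900,000 m³
S = 19,266,640,000 / 858,900,000 = 22.4318 g/kg

22.43 g/kg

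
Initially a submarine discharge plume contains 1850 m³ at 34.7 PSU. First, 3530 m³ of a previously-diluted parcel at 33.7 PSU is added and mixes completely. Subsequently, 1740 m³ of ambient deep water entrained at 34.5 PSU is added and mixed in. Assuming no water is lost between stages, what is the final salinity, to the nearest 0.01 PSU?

Salt balance:
Initial salt = 1,850×34.7 = 64,195
After stage 1: salt = 64,195 + 3,530×33.7 = 183,156; volume = 5,380 m³; S = 34.044 PSU
After stage 2: salt = 183,156 + 1,740×34.5 = 243,186; volume = 7,120 m³
S = 243,186 / 7,120 = 34.1553 PSU

34.16 PSU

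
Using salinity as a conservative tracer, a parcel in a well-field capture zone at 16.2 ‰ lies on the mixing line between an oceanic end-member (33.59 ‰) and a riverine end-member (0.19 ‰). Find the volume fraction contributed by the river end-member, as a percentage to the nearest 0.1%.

52.1%

Let f be the freshwater fraction. Salt balance per unit volume:
f×0.19 + (1−f)×33.59 = 16.2
f = (33.59 − 16.2) / (33.59 − 0.19) = 17.39/33.4 = 0.5207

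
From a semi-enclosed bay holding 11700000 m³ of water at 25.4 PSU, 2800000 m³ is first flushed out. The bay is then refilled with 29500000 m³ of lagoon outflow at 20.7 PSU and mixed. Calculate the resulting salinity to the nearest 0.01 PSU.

21.79 PSU

Remaining after removal: 8,900,000 m³ at 25.4 PSU (salt = 226,060,000)
After addition: salt = 226,060,000 + 29,500,000×20.7 = 836,710,000; volume = 38,400,000 m³
S = 836,710,000 / 38,400,000 = 21.7893 PSU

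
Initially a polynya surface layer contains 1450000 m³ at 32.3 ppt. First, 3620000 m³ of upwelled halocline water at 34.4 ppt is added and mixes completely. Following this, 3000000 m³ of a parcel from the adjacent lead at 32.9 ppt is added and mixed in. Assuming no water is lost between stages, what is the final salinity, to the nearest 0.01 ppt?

Mass of salt is conserved:
Initial salt = 1,450,000×32.3 = 46,835,000
After stage 1: salt = 46,835,000 + 3,620,000×34.4 = 171,363,000; volume = 5,070,000 m³; S = 33.799 ppt
After stage 2: salt = 171,363,000 + 3,000,000×32.9 = 270,063,000; volume = 8,070,000 m³
S = 270,063,000 / 8,070,000 = 33.4651 ppt

33.47 ppt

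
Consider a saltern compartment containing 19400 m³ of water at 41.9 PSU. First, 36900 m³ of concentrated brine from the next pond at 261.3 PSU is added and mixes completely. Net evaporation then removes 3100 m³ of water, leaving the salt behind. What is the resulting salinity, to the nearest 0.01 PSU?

After mixing: salt = 19,400×41.9 + 36,900×261.3 = 10,454,830; volume = 56,300 m³
After evaporation: salt unchanged = 10,454,830; volume = 56,300 − 3,100 = 53,200 m³
S = 10,454,830 / 53,200 = 196.5194 PSU

196.52 PSU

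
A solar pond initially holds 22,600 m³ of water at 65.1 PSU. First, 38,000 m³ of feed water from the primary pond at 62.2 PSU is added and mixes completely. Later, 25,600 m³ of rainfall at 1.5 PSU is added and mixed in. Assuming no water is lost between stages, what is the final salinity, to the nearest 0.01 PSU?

Salt balance:
Initial salt = 22,600×65.1 = 1,471,260
After stage 1: salt = 1,471,260 + 38,000×62.2 = 3,834,860; volume = 60,600 m³; S = 63.282 PSU
After stage 2: salt = 3,834,860 + 25,600×1.5 = 3,873,260; volume = 86,200 m³
S = 3,873,260 / 86,200 = 44.9334 PSU

44.93 PSU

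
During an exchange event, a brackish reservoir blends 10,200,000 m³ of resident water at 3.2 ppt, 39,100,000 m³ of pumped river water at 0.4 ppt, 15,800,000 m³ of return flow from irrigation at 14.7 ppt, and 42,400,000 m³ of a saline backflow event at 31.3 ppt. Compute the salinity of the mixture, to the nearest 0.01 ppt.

14.95 ppt

By conservation of dissolved salt,
salt = 10,200,000×3.2 + 39,100,000×0.4 + 15,800,000×14.7 + 42,400,000×31.3 = 32,640,000 + 15,640,000 + 232,260,000 + 1,327,120,000 = 1,607,660,000
volume = 10,200,000 + 39,100,000 + 15,800,000 + 42,400,000 = 107,500,000 m³
S = 1,607,660,000 / 107,500,000 = 14.955 ppt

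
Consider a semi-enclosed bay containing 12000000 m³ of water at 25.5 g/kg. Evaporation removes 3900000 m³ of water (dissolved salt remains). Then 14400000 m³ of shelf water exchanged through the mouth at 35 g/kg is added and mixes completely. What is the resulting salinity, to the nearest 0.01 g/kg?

After evaporation: salt = 12,000,000×25.5 = 306,000,000; volume = 12,000,000 − 3,900,000 = 8,100,000 m³
After mixing: salt = 306,000,000 + 14,400,000×35 = 810,000,000; volume = 8,100,000 + 14,400,000 = 22,500,000 m³
S = 810,000,000 / 22,500,000 = 36 g/kg

36.00 g/kg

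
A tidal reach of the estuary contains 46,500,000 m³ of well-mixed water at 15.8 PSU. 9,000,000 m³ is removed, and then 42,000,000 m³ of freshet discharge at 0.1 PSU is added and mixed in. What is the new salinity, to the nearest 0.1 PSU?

7.5 PSU

Remaining after removal: 37,500,000 m³ at 15.8 PSU (salt = 592,500,000)
After addition: salt = 592,500,000 + 42,000,000×0.1 = 596,700,000; volume = 79,500,000 m³
S = 596,700,000 / 79,500,000 = 7.5057 PSU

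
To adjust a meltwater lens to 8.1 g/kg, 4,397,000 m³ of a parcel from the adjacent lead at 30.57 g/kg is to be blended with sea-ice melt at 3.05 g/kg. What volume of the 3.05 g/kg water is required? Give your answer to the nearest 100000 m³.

Salt balance: 4,397,000×30.57 + V×3.05 = (4,397,000+V)×8.1
134,416,290 + 3.05V = 35,615,700 + 8.1V
98,800,590 = 5.05V
V = 19,564,473.27 m³

19600000 m³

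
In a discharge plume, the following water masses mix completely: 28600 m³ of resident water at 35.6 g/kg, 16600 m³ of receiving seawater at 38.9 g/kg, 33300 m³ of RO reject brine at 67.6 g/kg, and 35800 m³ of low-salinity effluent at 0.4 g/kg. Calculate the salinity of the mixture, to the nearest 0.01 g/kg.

34.38 g/kg

Mass of salt is conserved:
salt = 28,600×35.6 + 16,600×38.9 + 33,300×67.6 + 35,800×0.4 = 1,018,160 + 645,740 + 2,251,080 + 14,320 = 3,929,300
volume = 28,600 + 16,600 + 33,300 + 35,800 = 114,300 m³
S = 3,929,300 / 114,300 = 34.3771 g/kg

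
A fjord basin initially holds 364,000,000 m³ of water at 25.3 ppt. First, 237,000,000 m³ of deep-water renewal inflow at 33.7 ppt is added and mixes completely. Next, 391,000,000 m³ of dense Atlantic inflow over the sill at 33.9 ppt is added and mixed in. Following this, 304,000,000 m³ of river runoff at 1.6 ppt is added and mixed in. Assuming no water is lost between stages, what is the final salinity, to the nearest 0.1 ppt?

Salt balance:
Initial salt = 364,000,000×25.3 = 9,209,200,000
After stage 1: salt = 9,209,200,000 + 237,000,000×33.7 = 17,196,100,000; volume = 601,000,000 m³; S = 28.612 ppt
After stage 2: salt = 17,196,100,000 + 391,000,000×33.9 = 30,451,000,000; volume = 992,000,000 m³; S = 30.697 ppt
After stage 3: salt = 30,451,000,000 + 304,000,000×1.6 = 30,937,400,000; volume = 1,296,000,000 m³
S = 30,937,400,000 / 1,296,000,000 = 23.8715 ppt

23.9 ppt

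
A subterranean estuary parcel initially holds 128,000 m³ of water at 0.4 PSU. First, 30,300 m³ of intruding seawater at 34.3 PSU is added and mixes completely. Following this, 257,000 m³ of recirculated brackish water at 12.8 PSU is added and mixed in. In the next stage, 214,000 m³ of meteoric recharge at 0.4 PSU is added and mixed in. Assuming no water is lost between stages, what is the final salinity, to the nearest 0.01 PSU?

Mass of salt is conserved:
Initial salt = 128,000×0.4 = 51,200
After stage 1: salt = 51,200 + 30,300×34.3 = 1,090,490; volume = 158,300 m³; S = 6.889 PSU
After stage 2: salt = 1,090,490 + 257,000×12.8 = 4,380,090; volume = 415,300 m³; S = 10.547 PSU
After stage 3: salt = 4,380,090 + 214,000×0.4 = 4,465,690; volume = 629,300 m³
S = 4,465,690 / 629,300 = 7.0963 PSU

7.10 PSU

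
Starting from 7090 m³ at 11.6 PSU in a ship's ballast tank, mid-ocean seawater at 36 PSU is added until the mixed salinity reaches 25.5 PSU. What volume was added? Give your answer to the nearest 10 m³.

Salt balance: 7,090×11.6 + V×36 = (7,090+V)×25.5
82,244 + 36V = 180,795 + 25.5V
98,551 = 10.5V
V = 9,385.81 m³

9390 m³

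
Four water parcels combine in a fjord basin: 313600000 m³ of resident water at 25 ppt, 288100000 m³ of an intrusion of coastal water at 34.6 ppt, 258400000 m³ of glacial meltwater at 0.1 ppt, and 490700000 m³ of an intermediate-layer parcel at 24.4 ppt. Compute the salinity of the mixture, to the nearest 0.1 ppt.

22.1 ppt

Conserving salt mass:
salt = 313,600,000×25 + 288,100,000×34.6 + 258,400,000×0.1 + 490,700,000×24.4 = 7,840,000,000 + 9,968,260,000 + 25,840,000 + 11,973,080,000 = 29,807,180,000
volume = 313,600,000 + 288,100,000 + 258,400,000 + 490,700,000 = 1,350,800,000 m³
S = 29,807,180,000 / 1,350,800,000 = 22.066 ppt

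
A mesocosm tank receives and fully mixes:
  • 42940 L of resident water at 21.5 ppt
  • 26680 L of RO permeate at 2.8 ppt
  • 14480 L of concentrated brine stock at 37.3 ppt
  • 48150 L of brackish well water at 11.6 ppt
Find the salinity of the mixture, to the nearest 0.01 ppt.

Weighted by volume,
salt = 42,940×21.5 + 26,680×2.8 + 14,480×37.3 + 48,150×11.6 = 923,210 + 74,704 + 540,104 + 558,540 = 2,096,558
volume = 42,940 + 26,680 + 14,480 + 48,150 = 132,250 L
S = 2,096,558 / 132,250 = 15.853 ppt

15.85 ppt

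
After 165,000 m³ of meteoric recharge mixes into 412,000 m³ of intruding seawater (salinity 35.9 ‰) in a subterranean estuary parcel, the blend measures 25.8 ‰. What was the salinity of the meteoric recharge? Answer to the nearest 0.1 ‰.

Salt balance: 412,000×35.9 + 165,000×S = 577,000×25.8
14,790,800 + 165,000·S = 14,886,600
S = (14,886,600 − 14,790,800) / 165,000 = 0.5806 ‰

0.6 ‰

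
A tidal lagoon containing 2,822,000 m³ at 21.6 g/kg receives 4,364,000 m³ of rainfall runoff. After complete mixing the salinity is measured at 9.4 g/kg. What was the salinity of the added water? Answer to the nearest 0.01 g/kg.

1.51 g/kg

Salt balance: 2,822,000×21.6 + 4,364,000×S = 7,186,000×9.4
60,955,200 + 4,364,000·S = 67,548,400
S = (67,548,400 − 60,955,200) / 4,364,000 = 1.5108 g/kg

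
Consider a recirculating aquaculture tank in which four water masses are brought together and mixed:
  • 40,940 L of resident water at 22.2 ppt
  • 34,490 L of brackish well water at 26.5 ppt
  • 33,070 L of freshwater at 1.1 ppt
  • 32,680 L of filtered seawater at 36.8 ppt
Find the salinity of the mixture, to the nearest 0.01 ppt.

By conservation of dissolved salt,
salt = 40,940×22.2 + 34,490×26.5 + 33,070×1.1 + 32,680×36.8 = 908,868 + 913,985 + 36,377 + 1,202,624 = 3,061,854
volume = 40,940 + 34,490 + 33,070 + 32,680 = 141,180 L
S = 3,061,854 / 141,180 = 21.6876 ppt

21.69 ppt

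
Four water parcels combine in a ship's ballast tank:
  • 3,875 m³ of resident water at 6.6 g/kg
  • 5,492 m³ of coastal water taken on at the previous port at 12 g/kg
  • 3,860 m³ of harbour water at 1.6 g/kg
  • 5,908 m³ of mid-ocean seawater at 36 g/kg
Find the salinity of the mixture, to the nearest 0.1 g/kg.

16.2 g/kg

Total salt / total volume:
salt = 3,875×6.6 + 5,492×12 + 3,860×1.6 + 5,908×36 = 25,575 + 65,904 + 6,176 + 212,688 = 310,343
volume = 3,875 + 5,492 + 3,860 + 5,908 = 19,135 m³
S = 310,343 / 19,135 = 16.219 g/kg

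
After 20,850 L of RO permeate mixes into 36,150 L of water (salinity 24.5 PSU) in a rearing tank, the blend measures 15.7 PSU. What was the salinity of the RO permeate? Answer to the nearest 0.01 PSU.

0.44 PSU

Salt balance: 36,150×24.5 + 20,850×S = 57,000×15.7
885,675 + 20,850·S = 894,900
S = (894,900 − 885,675) / 20,850 = 0.4424 PSU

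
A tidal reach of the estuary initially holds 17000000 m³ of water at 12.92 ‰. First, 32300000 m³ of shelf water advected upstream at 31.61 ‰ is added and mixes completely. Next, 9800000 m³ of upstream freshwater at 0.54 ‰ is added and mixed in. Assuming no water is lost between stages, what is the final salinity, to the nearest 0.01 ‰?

Conserving salt mass:
Initial salt = 17,000,000×12.92 = 219,640,000
After stage 1: salt = 219,640,000 + 32,300,000×31.61 = 1,240,643,000; volume = 49,300,000 m³; S = 25.165 ‰
After stage 2: salt = 1,240,643,000 + 9,800,000×0.54 = 1,245,935,000; volume = 59,100,000 m³
S = 1,245,935,000 / 59,100,000 = 21.0818 ‰

21.08 ‰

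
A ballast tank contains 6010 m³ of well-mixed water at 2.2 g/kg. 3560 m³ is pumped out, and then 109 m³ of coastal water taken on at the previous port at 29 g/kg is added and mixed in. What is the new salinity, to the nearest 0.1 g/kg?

Remaining after removal: 2,450 m³ at 2.2 g/kg (salt = 5,390)
After addition: salt = 5,390 + 109×29 = 8,551; volume = 2,559 m³
S = 8,551 / 2,559 = 3.3415 g/kg

3.3 g/kg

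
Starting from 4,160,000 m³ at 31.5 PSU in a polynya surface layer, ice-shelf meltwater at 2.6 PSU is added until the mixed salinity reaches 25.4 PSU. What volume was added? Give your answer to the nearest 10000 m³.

1110000 m³

Salt balance: 4,160,000×31.5 + V×2.6 = (4,160,000+V)×25.4
131,040,000 + 2.6V = 105,664,000 + 25.4V
25,376,000 = 22.8V
V = 1,112,982.46 m³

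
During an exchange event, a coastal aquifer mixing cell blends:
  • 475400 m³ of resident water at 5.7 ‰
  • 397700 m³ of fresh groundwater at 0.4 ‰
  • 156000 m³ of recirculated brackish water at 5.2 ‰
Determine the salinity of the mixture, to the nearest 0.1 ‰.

Conserving salt mass:
salt = 475,400×5.7 + 397,700×0.4 + 156,000×5.2 = 2,709,780 + 159,080 + 811,200 = 3,680,060
volume = 475,400 + 397,700 + 156,000 = 1,029,100 m³
S = 3,680,060 / 1,029,100 = 3.576 ‰

3.6 ‰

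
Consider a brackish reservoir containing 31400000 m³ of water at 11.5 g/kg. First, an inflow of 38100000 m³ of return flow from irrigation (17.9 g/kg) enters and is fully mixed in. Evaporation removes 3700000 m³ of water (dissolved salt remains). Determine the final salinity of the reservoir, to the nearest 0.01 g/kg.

15.85 g/kg

After mixing: salt = 31,400,000×11.5 + 38,100,000×17.9 = 1,043,090,000; volume = 69,500,000 m³
After evaporation: salt unchanged = 1,043,090,000; volume = 69,500,000 − 3,700,000 = 65,800,000 m³
S = 1,043,090,000 / 65,800,000 = 15.8524 g/kg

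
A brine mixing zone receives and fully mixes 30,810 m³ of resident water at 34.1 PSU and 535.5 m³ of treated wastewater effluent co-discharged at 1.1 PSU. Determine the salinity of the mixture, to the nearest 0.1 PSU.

33.5 PSU

Mass of salt is conserved:
salt = 30,810×34.1 + 535.5×1.1 = 1,050,621 + 589.05 = 1,051,210.05
volume = 30,810 + 535.5 = 31,345.5 m³
S = 1,051,210.05 / 31,345.5 = 33.536 PSU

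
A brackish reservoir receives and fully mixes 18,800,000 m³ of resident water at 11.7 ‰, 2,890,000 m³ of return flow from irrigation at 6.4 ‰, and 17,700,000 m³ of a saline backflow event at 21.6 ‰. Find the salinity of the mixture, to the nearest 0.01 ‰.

15.76 ‰

Mass of salt is conserved:
salt = 18,800,000×11.7 + 2,890,000×6.4 + 17,700,000×21.6 = 219,960,000 + 18,496,000 + 382,320,000 = 620,776,000
volume = 18,800,000 + 2,890,000 + 17,700,000 = 39,390,000 m³
S = 620,776,000 / 39,390,000 = 15.7597 ‰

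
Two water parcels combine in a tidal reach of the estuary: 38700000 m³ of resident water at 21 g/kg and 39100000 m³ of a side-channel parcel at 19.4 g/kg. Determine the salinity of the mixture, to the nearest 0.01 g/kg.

Conserving salt mass:
salt = 38,700,000×21 + 39,100,000×19.4 = 812,700,000 + 758,540,000 = 1,571,240,000
volume = 38,700,000 + 39,100,000 = 77,800,000 m³
S = 1,571,240,000 / 77,800,000 = 20.1959 g/kg

20.20 g/kg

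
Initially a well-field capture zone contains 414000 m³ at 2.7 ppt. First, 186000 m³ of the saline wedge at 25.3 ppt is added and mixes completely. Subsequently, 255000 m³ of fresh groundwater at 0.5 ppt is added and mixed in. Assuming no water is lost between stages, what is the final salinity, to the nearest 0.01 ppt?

6.96 ppt

Salt balance:
Initial salt = 414,000×2.7 = 1,117,800
After stage 1: salt = 1,117,800 + 186,000×25.3 = 5,823,600; volume = 600,000 m³; S = 9.706 ppt
After stage 2: salt = 5,823,600 + 255,000×0.5 = 5,951,100; volume = 855,000 m³
S = 5,951,100 / 855,000 = 6.9604 ppt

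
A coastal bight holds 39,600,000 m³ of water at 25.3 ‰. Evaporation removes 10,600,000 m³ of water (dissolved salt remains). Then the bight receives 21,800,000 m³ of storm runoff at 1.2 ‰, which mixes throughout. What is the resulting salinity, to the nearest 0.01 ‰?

After evaporation: salt = 39,600,000×25.3 = 1,001,880,000; volume = 39,600,000 − 10,600,000 = 29,000,000 m³
After mixing: salt = 1,001,880,000 + 21,800,000×1.2 = 1,028,040,000; volume = 29,000,000 + 21,800,000 = 50,800,000 m³
S = 1,028,040,000 / 50,800,000 = 20.237 ‰

20.24 ‰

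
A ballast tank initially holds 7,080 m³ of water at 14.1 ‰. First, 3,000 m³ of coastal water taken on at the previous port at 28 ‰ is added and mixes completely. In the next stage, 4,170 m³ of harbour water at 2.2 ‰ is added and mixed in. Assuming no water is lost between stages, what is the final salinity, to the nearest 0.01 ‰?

Salt balance:
Initial salt = 7,080×14.1 = 99,828
After stage 1: salt = 99,828 + 3,000×28 = 183,828; volume = 10,080 m³; S = 18.237 ‰
After stage 2: salt = 183,828 + 4,170×2.2 = 193,002; volume = 14,250 m³
S = 193,002 / 14,250 = 13.544 ‰

13.54 ‰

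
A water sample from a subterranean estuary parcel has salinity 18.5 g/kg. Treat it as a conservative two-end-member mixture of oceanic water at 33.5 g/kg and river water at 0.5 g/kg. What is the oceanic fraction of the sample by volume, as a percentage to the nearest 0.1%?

54.5%

Let g be the oceanic fraction. Salt balance per unit volume:
g×33.5 + (1−g)×0.5 = 18.5
g = (18.5 − 0.5) / (33.5 − 0.5) = 18/33 = 0.5455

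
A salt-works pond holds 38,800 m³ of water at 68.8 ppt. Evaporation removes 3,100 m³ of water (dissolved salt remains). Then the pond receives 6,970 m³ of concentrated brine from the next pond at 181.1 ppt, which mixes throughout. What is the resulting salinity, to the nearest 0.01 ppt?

After evaporation: salt = 38,800×68.8 = 2,669,440; volume = 38,800 − 3,100 = 35,700 m³
After mixing: salt = 2,669,440 + 6,970×181.1 = 3,931,707; volume = 35,700 + 6,970 = 42,670 m³
S = 3,931,707 / 42,670 = 92.1422 ppt

92.14 ppt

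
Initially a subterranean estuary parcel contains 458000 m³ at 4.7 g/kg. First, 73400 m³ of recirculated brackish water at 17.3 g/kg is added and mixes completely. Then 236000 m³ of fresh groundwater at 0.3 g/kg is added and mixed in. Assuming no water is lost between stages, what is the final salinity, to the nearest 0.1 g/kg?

4.6 g/kg

Mass of salt is conserved:
Initial salt = 458,000×4.7 = 2,152,600
After stage 1: salt = 2,152,600 + 73,400×17.3 = 3,422,420; volume = 531,400 m³; S = 6.44 g/kg
After stage 2: salt = 3,422,420 + 236,000×0.3 = 3,493,220; volume = 767,400 m³
S = 3,493,220 / 767,400 = 4.552 g/kg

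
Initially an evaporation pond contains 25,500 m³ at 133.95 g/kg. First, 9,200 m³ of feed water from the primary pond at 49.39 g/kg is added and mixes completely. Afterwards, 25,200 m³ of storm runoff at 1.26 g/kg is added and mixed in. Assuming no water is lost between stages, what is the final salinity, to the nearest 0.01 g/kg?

65.14 g/kg

Weighted by volume,
Initial salt = 25,500×133.95 = 3,415,725
After stage 1: salt = 3,415,725 + 9,200×49.39 = 3,870,113; volume = 34,700 m³; S = 111.531 g/kg
After stage 2: salt = 3,870,113 + 25,200×1.26 = 3,901,865; volume = 59,900 m³
S = 3,901,865 / 59,900 = 65.1396 g/kg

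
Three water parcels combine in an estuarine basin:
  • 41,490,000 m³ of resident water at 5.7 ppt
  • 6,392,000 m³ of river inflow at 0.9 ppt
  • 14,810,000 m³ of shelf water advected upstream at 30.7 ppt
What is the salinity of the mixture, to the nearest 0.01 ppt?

11.12 ppt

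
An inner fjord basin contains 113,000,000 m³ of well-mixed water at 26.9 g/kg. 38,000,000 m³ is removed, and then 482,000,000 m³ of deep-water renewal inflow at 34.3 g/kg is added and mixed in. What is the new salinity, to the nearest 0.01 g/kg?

33.30 g/kg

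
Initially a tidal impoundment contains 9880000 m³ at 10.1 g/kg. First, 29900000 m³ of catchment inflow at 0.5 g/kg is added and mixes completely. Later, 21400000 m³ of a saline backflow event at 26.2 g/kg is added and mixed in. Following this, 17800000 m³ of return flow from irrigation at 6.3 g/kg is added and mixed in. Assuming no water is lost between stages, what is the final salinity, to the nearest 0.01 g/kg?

9.97 g/kg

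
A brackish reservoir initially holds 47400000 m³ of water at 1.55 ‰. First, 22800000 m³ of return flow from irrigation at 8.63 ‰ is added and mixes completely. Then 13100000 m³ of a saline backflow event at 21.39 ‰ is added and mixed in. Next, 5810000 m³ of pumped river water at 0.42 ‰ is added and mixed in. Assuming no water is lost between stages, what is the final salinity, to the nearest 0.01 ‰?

6.20 ‰

Weighted by volume,
Initial salt = 47,400,000×1.55 = 73,470,000
After stage 1: salt = 73,470,000 + 22,800,000×8.63 = 270,234,000; volume = 70,200,000 m³; S = 3.849 ‰
After stage 2: salt = 270,234,000 + 13,100,000×21.39 = 550,443,000; volume = 83,300,000 m³; S = 6.608 ‰
After stage 3: salt = 550,443,000 + 5,810,000×0.42 = 552,883,200; volume = 89,110,000 m³
S = 552,883,200 / 89,110,000 = 6.2045 ‰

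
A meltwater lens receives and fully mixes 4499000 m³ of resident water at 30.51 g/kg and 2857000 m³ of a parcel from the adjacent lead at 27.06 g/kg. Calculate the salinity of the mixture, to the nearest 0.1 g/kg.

Weighted by volume,
salt = 4,499,000×30.51 + 2,857,000×27.06 = 137,264,490 + 77,310,420 = 214,574,910
volume = 4,499,000 + 2,857,000 = 7,356,000 m³
S = 214,574,910 / 7,356,000 = 29.17 g/kg

29.2 g/kg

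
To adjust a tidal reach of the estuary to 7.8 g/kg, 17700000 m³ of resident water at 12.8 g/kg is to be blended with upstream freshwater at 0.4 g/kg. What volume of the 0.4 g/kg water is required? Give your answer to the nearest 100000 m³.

12000000 m³

Salt balance: 17,700,000×12.8 + V×0.4 = (17,700,000+V)×7.8
226,560,000 + 0.4V = 138,060,000 + 7.8V
88,500,000 = 7.4V
V = 11,959,459.46 m³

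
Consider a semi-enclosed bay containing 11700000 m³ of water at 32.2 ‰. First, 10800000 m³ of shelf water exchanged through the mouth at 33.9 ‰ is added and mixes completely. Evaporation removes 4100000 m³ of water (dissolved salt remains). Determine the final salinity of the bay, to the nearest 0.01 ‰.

40.37 ‰

After mixing: salt = 11,700,000×32.2 + 10,800,000×33.9 = 742,860,000; volume = 22,500,000 m³
After evaporation: salt unchanged = 742,860,000; volume = 22,500,000 − 4,100,000 = 18,400,000 m³
S = 742,860,000 / 18,400,000 = 40.3728 ‰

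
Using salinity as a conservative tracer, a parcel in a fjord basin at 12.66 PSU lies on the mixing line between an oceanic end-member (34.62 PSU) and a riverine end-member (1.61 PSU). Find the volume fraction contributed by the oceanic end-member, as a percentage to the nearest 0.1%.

Let g be the oceanic fraction. Salt balance per unit volume:
g×34.62 + (1−g)×1.61 = 12.66
g = (12.66 − 1.61) / (34.62 − 1.61) = 11.05/33.01 = 0.3347

33.5%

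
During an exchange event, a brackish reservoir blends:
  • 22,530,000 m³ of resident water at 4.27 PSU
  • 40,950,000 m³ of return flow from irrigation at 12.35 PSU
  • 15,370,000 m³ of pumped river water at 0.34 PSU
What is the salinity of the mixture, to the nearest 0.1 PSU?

7.7 PSU

Weighted by volume,
salt = 22,530,000×4.27 + 40,950,000×12.35 + 15,370,000×0.34 = 96,203,100 + 505,732,500 + 5,225,800 = 607,161,400
volume = 22,530,000 + 40,950,000 + 15,370,000 = 78,850,000 m³
S = 607,161,400 / 78,850,000 = 7.7 PSU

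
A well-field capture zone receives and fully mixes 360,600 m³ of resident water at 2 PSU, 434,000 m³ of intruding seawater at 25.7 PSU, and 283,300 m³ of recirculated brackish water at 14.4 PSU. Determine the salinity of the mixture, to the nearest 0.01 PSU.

Weighted by volume,
salt = 360,600×2 + 434,000×25.7 + 283,300×14.4 = 721,200 + 11,153,800 + 4,079,520 = 15,954,520
volume = 360,600 + 434,000 + 283,300 = 1,077,900 m³
S = 15,954,520 / 1,077,900 = 14.8015 PSU

14.80 PSU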